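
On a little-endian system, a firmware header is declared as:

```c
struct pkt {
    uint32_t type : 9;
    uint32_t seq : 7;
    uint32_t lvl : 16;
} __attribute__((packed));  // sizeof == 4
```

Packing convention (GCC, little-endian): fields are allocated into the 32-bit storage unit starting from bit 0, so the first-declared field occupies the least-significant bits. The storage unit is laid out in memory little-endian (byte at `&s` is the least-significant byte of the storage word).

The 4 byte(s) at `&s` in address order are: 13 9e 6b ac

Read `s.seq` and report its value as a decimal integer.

[0]=0x13 [1]=0x9e [2]=0x6b [3]=0xac (little-endian) → word 0xac6b9e13
type [0+:9] = (word>>0) & 0x1ff = 19
seq [9+:7] = (word>>9) & 0x7f = 79  ←
lvl [16+:16] = (word>>16) & 0xffff = 44139

79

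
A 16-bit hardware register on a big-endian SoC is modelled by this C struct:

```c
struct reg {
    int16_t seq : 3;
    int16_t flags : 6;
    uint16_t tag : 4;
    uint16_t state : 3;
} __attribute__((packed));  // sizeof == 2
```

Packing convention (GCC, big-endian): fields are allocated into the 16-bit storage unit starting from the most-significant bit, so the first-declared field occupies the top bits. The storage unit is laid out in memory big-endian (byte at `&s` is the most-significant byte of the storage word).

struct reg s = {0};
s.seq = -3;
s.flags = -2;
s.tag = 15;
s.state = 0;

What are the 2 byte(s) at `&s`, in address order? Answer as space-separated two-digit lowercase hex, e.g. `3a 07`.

seq (3b) val=-3 bits=0x5 at bit 13: 0xa000
flags (6b) val=-2 bits=0x3e at bit 7: 0xbf00
tag (4b) val=15 bits=0xf at bit 3: 0xbf78
state (3b) val=0 bits=0x0 at bit 0: 0xbf78
word = 0xbf78 → big-endian bytes:
  [0]=0xbf  [1]=0x78

bf 78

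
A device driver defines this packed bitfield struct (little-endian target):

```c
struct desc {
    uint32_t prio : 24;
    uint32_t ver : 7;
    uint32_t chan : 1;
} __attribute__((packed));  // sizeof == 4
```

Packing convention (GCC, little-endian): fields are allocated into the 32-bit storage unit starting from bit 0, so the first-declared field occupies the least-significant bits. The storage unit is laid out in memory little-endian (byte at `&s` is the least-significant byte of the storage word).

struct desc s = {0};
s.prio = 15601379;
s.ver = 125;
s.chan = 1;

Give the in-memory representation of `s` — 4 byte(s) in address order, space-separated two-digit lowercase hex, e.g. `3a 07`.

e3 0e ee fd

prio:24 = 15601379 → 0xee0ee3 << 0 → word 0x00ee0ee3
ver:7 = 125 → 0x7d << 24 → word 0x7dee0ee3
chan:1 = 1 → 0x1 << 31 → word 0xfdee0ee3
word = 0xfdee0ee3 → little-endian bytes:
  [0]=0xe3  [1]=0x0e  [2]=0xee  [3]=0xfd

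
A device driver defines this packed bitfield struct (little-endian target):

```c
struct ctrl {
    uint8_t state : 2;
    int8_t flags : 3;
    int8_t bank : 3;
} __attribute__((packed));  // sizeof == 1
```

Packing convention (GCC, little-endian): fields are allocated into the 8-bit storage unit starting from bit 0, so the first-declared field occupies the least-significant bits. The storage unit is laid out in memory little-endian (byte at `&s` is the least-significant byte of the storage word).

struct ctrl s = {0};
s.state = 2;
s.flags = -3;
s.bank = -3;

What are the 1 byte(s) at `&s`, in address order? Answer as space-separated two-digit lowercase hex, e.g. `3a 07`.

b6

state (2b) val=2 bits=0x2 at bit 0: 0x02
flags (3b) val=-3 bits=0x5 at bit 2: 0x16
bank (3b) val=-3 bits=0x5 at bit 5: 0xb6
word = 0xb6 → little-endian bytes:
  [0]=0xb6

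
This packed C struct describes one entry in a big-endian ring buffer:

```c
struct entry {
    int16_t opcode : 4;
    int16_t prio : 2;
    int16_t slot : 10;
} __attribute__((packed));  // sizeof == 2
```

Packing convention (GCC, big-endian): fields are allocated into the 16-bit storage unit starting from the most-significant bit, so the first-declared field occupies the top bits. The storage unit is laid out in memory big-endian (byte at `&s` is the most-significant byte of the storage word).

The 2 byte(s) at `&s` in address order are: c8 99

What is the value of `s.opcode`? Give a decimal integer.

[0]=0xc8 [1]=0x99 (big-endian) → word 0xc899
opcode [12+:4] = (word>>12) & 0xf = 12  ←
prio [10+:2] = (word>>10) & 0x3 = 2
slot [0+:10] = (word>>0) & 0x3ff = 153
opcode signed 4b, MSB=1: 12 - 16 = -4

-4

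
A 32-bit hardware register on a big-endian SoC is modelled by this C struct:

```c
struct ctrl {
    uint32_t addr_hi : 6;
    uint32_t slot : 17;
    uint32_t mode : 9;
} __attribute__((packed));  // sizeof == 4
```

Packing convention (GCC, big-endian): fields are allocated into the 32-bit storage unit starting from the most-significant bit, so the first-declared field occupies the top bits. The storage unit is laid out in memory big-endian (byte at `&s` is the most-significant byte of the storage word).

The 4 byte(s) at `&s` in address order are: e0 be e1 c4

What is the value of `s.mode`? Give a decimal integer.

[0]=0xe0 [1]=0xbe [2]=0xe1 [3]=0xc4 (big-endian) → word 0xe0bee1c4
addr_hi [26+:6] = (word>>26) & 0x3f = 56
slot [9+:17] = (word>>9) & 0x1ffff = 24432
mode [0+:9] = (word>>0) & 0x1ff = 452  ←

452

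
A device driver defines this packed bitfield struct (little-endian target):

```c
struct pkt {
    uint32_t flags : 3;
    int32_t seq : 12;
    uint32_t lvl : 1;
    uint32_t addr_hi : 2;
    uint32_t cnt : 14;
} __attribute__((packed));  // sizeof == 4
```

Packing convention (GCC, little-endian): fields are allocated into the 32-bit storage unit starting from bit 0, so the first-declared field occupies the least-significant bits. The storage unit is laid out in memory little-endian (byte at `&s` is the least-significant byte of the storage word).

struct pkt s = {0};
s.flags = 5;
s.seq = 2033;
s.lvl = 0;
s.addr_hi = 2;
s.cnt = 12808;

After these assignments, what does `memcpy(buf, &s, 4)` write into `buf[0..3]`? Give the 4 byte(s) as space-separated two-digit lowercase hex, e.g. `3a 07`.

8d 3f 22 c8

flags:3 = 5 → 0x5 << 0 → word 0x00000005
seq:12 = 2033 → 0x7f1 << 3 → word 0x00003f8d
lvl:1 = 0 → 0x0 << 15 → word 0x00003f8d
addr_hi:2 = 2 → 0x2 << 16 → word 0x00023f8d
cnt:14 = 12808 → 0x3208 << 18 → word 0xc8223f8d
word = 0xc8223f8d → little-endian bytes:
  [0]=0x8d  [1]=0x3f  [2]=0x22  [3]=0xc8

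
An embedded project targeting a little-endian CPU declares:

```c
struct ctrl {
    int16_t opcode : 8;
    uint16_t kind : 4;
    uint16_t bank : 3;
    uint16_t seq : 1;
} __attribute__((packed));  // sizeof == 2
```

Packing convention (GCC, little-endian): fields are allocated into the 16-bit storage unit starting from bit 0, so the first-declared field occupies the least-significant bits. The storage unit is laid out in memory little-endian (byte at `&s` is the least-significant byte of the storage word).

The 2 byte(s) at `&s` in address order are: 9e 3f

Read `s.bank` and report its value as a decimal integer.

[0]=0x9e [1]=0x3f (little-endian) → word 0x3f9e
opcode [0+:8] = (word>>0) & 0xff = 158
kind [8+:4] = (word>>8) & 0xf = 15
bank [12+:3] = (word>>12) & 0x7 = 3  ←
seq [15+:1] = (word>>15) & 0x1 = 0

3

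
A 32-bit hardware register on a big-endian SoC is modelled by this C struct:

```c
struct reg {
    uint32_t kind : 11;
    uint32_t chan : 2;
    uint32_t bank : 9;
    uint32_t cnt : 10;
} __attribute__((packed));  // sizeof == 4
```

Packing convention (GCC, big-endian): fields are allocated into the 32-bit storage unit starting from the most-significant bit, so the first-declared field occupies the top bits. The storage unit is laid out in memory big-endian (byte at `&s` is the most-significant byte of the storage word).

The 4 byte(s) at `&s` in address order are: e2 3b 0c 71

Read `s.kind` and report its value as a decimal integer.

[0]=0xe2 [1]=0x3b [2]=0x0c [3]=0x71 (big-endian) → word 0xe23b0c71
kind:11 @ bit 21 → (0xe23b0c71>>21)&0x7ff = 0x711  ←
chan:2 @ bit 19 → (0xe23b0c71>>19)&0x3 = 0x3
bank:9 @ bit 10 → (0xe23b0c71>>10)&0x1ff = 0xc3
cnt:10 @ bit 0 → (0xe23b0c71>>0)&0x3ff = 0x71

1809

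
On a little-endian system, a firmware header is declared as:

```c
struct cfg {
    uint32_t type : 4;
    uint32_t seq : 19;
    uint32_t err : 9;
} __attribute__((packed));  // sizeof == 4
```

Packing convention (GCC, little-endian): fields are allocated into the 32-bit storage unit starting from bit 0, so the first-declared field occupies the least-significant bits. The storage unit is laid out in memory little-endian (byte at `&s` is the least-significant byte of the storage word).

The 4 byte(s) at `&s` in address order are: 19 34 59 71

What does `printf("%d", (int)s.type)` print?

[0]=0x19 [1]=0x34 [2]=0x59 [3]=0x71 (little-endian) → word 0x71593419
type:4 @ bit 0 → (0x71593419>>0)&0xf = 0x9  ←
seq:19 @ bit 4 → (0x71593419>>4)&0x7ffff = 0x59341
err:9 @ bit 23 → (0x71593419>>23)&0x1ff = 0xe2

9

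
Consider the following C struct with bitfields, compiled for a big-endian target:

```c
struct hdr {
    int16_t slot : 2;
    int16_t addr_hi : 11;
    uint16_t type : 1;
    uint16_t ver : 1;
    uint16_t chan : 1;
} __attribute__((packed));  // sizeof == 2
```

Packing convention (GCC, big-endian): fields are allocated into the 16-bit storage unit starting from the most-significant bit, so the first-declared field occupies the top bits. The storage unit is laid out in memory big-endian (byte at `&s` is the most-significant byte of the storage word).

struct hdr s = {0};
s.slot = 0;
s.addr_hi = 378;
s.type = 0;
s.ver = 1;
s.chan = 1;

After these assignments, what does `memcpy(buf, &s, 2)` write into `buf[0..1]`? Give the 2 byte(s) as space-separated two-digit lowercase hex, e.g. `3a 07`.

0b d3

slot (2b) val=0 bits=0x0 at bit 14: 0x0000
addr_hi (11b) val=378 bits=0x17a at bit 3: 0x0bd0
type (1b) val=0 bits=0x0 at bit 2: 0x0bd0
ver (1b) val=1 bits=0x1 at bit 1: 0x0bd2
chan (1b) val=1 bits=0x1 at bit 0: 0x0bd3
word = 0x0bd3 → big-endian bytes:
  [0]=0x0b  [1]=0xd3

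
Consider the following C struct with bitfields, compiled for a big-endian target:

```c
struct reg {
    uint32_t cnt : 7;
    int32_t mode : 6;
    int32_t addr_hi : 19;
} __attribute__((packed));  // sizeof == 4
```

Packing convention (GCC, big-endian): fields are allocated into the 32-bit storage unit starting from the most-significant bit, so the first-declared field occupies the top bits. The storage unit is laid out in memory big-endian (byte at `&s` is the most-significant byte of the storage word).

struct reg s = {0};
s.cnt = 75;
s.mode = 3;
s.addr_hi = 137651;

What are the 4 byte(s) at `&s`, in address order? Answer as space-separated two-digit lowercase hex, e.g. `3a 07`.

cnt:7 = 75 → 0x4b << 25 → word 0x96000000
mode:6 = 3 → 0x3 << 19 → word 0x96180000
addr_hi:19 = 137651 → 0x219b3 << 0 → word 0x961a19b3
word = 0x961a19b3 → big-endian bytes:
  [0]=0x96  [1]=0x1a  [2]=0x19  [3]=0xb3

96 1a 19 b3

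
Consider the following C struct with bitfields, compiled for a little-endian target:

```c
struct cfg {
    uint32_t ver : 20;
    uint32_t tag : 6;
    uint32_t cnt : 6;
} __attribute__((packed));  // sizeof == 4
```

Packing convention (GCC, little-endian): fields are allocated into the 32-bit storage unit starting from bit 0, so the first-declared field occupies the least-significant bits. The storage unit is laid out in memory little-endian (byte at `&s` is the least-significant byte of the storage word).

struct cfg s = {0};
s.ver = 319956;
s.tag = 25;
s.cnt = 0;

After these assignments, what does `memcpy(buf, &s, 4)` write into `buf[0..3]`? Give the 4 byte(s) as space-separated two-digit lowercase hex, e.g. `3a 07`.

ver:20 = 319956 → 0x4e1d4 << 0 → word 0x0004e1d4
tag:6 = 25 → 0x19 << 20 → word 0x0194e1d4
cnt:6 = 0 → 0x0 << 26 → word 0x0194e1d4
word = 0x0194e1d4 → little-endian bytes:
  [0]=0xd4  [1]=0xe1  [2]=0x94  [3]=0x01

d4 e1 94 01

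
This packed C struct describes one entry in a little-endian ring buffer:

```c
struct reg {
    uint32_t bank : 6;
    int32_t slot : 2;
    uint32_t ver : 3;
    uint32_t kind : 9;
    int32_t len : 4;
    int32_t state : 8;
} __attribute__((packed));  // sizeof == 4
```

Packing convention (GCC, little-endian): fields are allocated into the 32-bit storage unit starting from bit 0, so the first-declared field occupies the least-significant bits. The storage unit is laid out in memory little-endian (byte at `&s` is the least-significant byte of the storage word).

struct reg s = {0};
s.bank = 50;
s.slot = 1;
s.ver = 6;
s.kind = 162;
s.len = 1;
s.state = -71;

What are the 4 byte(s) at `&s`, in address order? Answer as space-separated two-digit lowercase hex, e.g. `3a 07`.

72 16 15 b9

[0+:6] bank=50 & 0x3f = 0x32; word=0x00000032
[6+:2] slot=1 & 0x3 = 0x1; word=0x00000072
[8+:3] ver=6 & 0x7 = 0x6; word=0x00000672
[11+:9] kind=162 & 0x1ff = 0xa2; word=0x00051672
[20+:4] len=1 & 0xf = 0x1; word=0x00151672
[24+:8] state=-71 & 0xff = 0xb9; word=0xb9151672
word = 0xb9151672 → little-endian bytes:
  [0]=0x72  [1]=0x16  [2]=0x15  [3]=0xb9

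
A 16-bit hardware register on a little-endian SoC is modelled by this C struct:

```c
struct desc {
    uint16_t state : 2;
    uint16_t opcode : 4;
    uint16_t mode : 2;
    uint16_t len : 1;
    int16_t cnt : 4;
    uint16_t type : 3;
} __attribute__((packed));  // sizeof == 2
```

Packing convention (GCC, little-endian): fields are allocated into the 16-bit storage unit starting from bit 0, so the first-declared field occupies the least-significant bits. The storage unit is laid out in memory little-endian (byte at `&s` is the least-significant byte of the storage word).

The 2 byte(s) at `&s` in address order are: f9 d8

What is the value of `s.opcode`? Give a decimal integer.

[0]=0xf9 [1]=0xd8 (little-endian) → word 0xd8f9
state [0+:2] = (word>>0) & 0x3 = 1
opcode [2+:4] = (word>>2) & 0xf = 14  ←
mode [6+:2] = (word>>6) & 0x3 = 3
len [8+:1] = (word>>8) & 0x1 = 0
cnt [9+:4] = (word>>9) & 0xf = 12
type [13+:3] = (word>>13) & 0x7 = 6

14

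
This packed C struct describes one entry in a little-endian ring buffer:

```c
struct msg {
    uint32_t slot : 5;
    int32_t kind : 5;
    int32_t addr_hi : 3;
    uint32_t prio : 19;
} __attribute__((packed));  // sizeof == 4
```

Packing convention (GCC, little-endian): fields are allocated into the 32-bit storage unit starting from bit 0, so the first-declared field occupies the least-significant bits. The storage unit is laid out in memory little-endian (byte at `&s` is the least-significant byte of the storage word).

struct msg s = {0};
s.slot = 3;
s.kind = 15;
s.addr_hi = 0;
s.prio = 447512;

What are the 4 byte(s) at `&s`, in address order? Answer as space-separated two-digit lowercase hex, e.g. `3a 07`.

slot:5 = 3 → 0x3 << 0 → word 0x00000003
kind:5 = 15 → 0xf << 5 → word 0x000001e3
addr_hi:3 = 0 → 0x0 << 10 → word 0x000001e3
prio:19 = 447512 → 0x6d418 << 13 → word 0xda8301e3
word = 0xda8301e3 → little-endian bytes:
  [0]=0xe3  [1]=0x01  [2]=0x83  [3]=0xda

e3 01 83 da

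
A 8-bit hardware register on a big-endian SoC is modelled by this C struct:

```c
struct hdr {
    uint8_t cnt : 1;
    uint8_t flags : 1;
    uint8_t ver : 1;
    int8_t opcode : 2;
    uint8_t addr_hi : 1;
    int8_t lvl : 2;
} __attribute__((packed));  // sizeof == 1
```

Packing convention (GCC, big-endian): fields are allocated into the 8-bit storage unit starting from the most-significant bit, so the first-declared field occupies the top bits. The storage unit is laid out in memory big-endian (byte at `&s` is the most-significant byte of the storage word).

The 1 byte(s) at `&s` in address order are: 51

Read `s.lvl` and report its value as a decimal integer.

1

[0]=0x51 (big-endian) → word 0x51
cnt [7+:1] = (word>>7) & 0x1 = 0
flags [6+:1] = (word>>6) & 0x1 = 1
ver [5+:1] = (word>>5) & 0x1 = 0
opcode [3+:2] = (word>>3) & 0x3 = 2
addr_hi [2+:1] = (word>>2) & 0x1 = 0
lvl [0+:2] = (word>>0) & 0x3 = 1  ←
lvl signed 2b, MSB=0: value = 1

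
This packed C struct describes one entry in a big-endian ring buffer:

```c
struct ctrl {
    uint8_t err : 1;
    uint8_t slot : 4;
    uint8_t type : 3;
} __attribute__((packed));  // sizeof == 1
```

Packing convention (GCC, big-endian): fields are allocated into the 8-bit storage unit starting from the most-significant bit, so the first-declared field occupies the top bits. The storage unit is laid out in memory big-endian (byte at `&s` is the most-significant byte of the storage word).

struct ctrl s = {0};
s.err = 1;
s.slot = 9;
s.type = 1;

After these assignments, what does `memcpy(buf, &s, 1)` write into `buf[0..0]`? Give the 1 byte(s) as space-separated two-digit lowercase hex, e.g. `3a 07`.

c9

err (1b) val=1 bits=0x1 at bit 7: 0x80
slot (4b) val=9 bits=0x9 at bit 3: 0xc8
type (3b) val=1 bits=0x1 at bit 0: 0xc9
word = 0xc9 → big-endian bytes:
  [0]=0xc9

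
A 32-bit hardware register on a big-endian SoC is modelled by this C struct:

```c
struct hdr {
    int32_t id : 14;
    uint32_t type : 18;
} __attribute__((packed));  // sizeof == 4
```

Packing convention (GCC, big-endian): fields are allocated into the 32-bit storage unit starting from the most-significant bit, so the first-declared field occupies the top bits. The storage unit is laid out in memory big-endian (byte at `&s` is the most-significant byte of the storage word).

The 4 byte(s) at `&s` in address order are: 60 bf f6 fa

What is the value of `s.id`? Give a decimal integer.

[0]=0x60 [1]=0xbf [2]=0xf6 [3]=0xfa (big-endian) → word 0x60bff6fa
id:14 @ bit 18 → (0x60bff6fa>>18)&0x3fff = 0x182f  ←
type:18 @ bit 0 → (0x60bff6fa>>0)&0x3ffff = 0x3f6fa
id signed 14b, MSB=0: value = 6191

6191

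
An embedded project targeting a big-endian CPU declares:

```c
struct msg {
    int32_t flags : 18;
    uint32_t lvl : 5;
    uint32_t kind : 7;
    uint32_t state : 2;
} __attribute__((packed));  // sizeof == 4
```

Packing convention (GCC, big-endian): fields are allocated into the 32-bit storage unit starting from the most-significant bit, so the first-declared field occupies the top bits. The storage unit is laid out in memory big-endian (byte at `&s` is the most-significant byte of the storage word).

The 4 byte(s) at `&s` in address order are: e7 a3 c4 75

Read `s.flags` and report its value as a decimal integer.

-24945

[0]=0xe7 [1]=0xa3 [2]=0xc4 [3]=0x75 (big-endian) → word 0xe7a3c475
flags:18 @ bit 14 → (0xe7a3c475>>14)&0x3ffff = 0x39e8f  ←
lvl:5 @ bit 9 → (0xe7a3c475>>9)&0x1f = 0x2
kind:7 @ bit 2 → (0xe7a3c475>>2)&0x7f = 0x1d
state:2 @ bit 0 → (0xe7a3c475>>0)&0x3 = 0x1
flags signed 18b, MSB=1: 237199 - 262144 = -24945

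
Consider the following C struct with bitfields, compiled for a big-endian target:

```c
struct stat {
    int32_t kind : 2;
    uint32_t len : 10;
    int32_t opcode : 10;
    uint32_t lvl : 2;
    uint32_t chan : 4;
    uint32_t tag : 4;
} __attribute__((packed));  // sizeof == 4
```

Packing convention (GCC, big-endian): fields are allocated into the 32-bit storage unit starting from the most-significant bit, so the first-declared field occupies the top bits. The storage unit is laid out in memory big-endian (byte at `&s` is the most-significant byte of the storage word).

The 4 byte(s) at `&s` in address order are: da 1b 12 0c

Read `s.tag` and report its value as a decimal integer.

12

[0]=0xda [1]=0x1b [2]=0x12 [3]=0x0c (big-endian) → word 0xda1b120c
kind:2 @ bit 30 → (0xda1b120c>>30)&0x3 = 0x3
len:10 @ bit 20 → (0xda1b120c>>20)&0x3ff = 0x1a1
opcode:10 @ bit 10 → (0xda1b120c>>10)&0x3ff = 0x2c4
lvl:2 @ bit 8 → (0xda1b120c>>8)&0x3 = 0x2
chan:4 @ bit 4 → (0xda1b120c>>4)&0xf = 0x0
tag:4 @ bit 0 → (0xda1b120c>>0)&0xf = 0xc  ←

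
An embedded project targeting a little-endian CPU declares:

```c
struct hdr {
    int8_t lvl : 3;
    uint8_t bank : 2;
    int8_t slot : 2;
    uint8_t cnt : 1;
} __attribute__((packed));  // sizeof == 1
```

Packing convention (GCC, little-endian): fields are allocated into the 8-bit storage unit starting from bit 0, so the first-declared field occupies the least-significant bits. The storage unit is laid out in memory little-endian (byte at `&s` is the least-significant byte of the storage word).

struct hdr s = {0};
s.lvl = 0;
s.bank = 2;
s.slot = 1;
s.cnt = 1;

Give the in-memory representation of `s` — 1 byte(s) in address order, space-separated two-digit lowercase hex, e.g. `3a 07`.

[0+:3] lvl=0 & 0x7 = 0x0; word=0x00
[3+:2] bank=2 & 0x3 = 0x2; word=0x10
[5+:2] slot=1 & 0x3 = 0x1; word=0x30
[7+:1] cnt=1 & 0x1 = 0x1; word=0xb0
word = 0xb0 → little-endian bytes:
  [0]=0xb0

b0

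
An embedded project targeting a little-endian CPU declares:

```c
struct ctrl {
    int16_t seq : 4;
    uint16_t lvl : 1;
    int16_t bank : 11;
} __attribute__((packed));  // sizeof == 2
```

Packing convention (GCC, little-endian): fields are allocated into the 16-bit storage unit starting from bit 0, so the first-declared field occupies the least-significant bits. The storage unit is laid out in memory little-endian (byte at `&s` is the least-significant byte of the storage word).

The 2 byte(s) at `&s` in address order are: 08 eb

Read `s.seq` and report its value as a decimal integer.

-8

[0]=0x08 [1]=0xeb (little-endian) → word 0xeb08
seq:4 @ bit 0 → (0xeb08>>0)&0xf = 0x8  ←
lvl:1 @ bit 4 → (0xeb08>>4)&0x1 = 0x0
bank:11 @ bit 5 → (0xeb08>>5)&0x7ff = 0x758
seq signed 4b, MSB=1: 8 - 16 = -8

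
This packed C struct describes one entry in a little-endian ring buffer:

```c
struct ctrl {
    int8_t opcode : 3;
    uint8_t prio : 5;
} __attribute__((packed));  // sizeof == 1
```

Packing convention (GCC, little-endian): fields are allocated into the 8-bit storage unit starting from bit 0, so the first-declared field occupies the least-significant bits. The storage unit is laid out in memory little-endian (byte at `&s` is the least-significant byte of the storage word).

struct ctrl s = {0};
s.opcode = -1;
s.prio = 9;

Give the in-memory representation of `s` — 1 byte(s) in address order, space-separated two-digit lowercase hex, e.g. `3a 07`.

opcode:3 = -1 → 0x7 << 0 → word 0x07
prio:5 = 9 → 0x9 << 3 → word 0x4f
word = 0x4f → little-endian bytes:
  [0]=0x4f

4f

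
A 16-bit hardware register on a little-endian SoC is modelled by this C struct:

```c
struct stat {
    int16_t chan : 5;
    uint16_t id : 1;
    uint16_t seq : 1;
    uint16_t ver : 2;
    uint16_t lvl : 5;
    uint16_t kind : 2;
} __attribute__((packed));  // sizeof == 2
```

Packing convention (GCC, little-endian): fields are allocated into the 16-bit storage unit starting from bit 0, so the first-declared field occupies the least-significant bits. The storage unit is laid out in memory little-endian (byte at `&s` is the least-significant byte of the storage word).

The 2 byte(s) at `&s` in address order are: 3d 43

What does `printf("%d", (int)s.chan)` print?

-3

[0]=0x3d [1]=0x43 (little-endian) → word 0x433d
chan [0+:5] = (word>>0) & 0x1f = 29  ←
id [5+:1] = (word>>5) & 0x1 = 1
seq [6+:1] = (word>>6) & 0x1 = 0
ver [7+:2] = (word>>7) & 0x3 = 2
lvl [9+:5] = (word>>9) & 0x1f = 1
kind [14+:2] = (word>>14) & 0x3 = 1
chan signed 5b, MSB=1: 29 - 32 = -3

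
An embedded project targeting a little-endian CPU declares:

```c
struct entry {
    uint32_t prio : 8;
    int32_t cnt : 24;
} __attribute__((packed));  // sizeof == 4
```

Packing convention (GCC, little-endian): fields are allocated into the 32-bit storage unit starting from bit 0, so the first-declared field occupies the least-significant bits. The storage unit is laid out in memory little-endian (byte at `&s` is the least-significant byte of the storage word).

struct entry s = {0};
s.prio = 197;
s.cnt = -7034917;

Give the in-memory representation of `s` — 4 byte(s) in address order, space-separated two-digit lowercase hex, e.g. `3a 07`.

[0+:8] prio=197 & 0xff = 0xc5; word=0x000000c5
[8+:24] cnt=-7034917 & 0xffffff = 0x94a7db; word=0x94a7dbc5
word = 0x94a7dbc5 → little-endian bytes:
  [0]=0xc5  [1]=0xdb  [2]=0xa7  [3]=0x94

c5 db a7 94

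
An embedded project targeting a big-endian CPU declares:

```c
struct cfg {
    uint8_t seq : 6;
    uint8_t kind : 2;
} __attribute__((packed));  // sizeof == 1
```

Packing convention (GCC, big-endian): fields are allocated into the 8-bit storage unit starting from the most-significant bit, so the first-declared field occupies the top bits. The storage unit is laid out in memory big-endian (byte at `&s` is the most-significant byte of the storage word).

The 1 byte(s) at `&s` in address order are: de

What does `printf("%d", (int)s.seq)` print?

55

[0]=0xde (big-endian) → word 0xde
seq:6 @ bit 2 → (0xde>>2)&0x3f = 0x37  ←
kind:2 @ bit 0 → (0xde>>0)&0x3 = 0x2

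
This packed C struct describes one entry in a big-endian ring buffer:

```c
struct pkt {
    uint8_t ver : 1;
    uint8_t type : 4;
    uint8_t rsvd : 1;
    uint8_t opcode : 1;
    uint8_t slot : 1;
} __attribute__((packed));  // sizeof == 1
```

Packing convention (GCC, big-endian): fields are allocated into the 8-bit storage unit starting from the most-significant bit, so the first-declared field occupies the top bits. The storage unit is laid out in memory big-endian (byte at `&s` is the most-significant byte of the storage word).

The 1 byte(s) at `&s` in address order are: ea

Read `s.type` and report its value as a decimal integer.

13

[0]=0xea (big-endian) → word 0xea
ver:1 @ bit 7 → (0xea>>7)&0x1 = 0x1
type:4 @ bit 3 → (0xea>>3)&0xf = 0xd  ←
rsvd:1 @ bit 2 → (0xea>>2)&0x1 = 0x0
opcode:1 @ bit 1 → (0xea>>1)&0x1 = 0x1
slot:1 @ bit 0 → (0xea>>0)&0x1 = 0x0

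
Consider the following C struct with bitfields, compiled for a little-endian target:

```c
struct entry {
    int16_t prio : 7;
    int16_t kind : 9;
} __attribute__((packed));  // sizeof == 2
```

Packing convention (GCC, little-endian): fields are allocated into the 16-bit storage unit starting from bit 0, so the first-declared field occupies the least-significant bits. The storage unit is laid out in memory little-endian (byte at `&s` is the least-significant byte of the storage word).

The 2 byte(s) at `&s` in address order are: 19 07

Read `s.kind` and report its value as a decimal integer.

[0]=0x19 [1]=0x07 (little-endian) → word 0x0719
prio [0+:7] = (word>>0) & 0x7f = 25
kind [7+:9] = (word>>7) & 0x1ff = 14  ←
kind signed 9b, MSB=0: value = 14

14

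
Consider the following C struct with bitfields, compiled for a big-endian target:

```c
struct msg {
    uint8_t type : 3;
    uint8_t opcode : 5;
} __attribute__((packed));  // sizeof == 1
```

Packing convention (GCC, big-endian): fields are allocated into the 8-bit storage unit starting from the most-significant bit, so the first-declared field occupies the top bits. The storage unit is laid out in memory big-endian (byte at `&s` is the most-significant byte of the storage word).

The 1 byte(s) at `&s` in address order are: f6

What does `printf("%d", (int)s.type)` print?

7

[0]=0xf6 (big-endian) → word 0xf6
type:3 @ bit 5 → (0xf6>>5)&0x7 = 0x7  ←
opcode:5 @ bit 0 → (0xf6>>0)&0x1f = 0x16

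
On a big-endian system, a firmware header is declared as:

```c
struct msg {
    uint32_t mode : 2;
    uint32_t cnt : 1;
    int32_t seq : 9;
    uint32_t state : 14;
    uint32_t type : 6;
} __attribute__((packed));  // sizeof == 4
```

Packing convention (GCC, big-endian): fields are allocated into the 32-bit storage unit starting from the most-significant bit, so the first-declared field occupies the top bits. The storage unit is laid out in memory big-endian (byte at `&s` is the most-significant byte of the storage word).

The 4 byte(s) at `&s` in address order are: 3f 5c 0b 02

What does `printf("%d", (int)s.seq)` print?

-11

[0]=0x3f [1]=0x5c [2]=0x0b [3]=0x02 (big-endian) → word 0x3f5c0b02
mode [30+:2] = (word>>30) & 0x3 = 0
cnt [29+:1] = (word>>29) & 0x1 = 1
seq [20+:9] = (word>>20) & 0x1ff = 501  ←
state [6+:14] = (word>>6) & 0x3fff = 12332
type [0+:6] = (word>>0) & 0x3f = 2
seq signed 9b, MSB=1: 501 - 512 = -11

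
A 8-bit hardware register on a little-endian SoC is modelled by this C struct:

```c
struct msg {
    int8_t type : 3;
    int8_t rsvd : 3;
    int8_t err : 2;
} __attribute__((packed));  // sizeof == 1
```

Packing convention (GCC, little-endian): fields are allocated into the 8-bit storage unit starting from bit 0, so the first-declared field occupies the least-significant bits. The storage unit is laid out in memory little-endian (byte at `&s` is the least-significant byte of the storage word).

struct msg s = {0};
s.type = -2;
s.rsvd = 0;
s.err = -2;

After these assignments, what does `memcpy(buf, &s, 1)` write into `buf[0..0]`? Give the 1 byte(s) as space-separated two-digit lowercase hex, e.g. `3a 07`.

86

[0+:3] type=-2 & 0x7 = 0x6; word=0x06
[3+:3] rsvd=0 & 0x7 = 0x0; word=0x06
[6+:2] err=-2 & 0x3 = 0x2; word=0x86
word = 0x86 → little-endian bytes:
  [0]=0x86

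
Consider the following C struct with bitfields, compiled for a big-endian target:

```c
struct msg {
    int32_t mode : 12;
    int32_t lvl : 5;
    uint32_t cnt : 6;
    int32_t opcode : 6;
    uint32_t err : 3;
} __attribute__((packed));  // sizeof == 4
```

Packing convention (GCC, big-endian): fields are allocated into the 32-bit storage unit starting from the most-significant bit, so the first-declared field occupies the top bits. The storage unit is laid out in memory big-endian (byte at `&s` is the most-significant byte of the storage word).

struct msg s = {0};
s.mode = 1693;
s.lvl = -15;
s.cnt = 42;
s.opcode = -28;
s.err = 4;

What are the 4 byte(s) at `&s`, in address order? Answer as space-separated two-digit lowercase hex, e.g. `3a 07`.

[20+:12] mode=1693 & 0xfff = 0x69d; word=0x69d00000
[15+:5] lvl=-15 & 0x1f = 0x11; word=0x69d88000
[9+:6] cnt=42 & 0x3f = 0x2a; word=0x69d8d400
[3+:6] opcode=-28 & 0x3f = 0x24; word=0x69d8d520
[0+:3] err=4 & 0x7 = 0x4; word=0x69d8d524
word = 0x69d8d524 → big-endian bytes:
  [0]=0x69  [1]=0xd8  [2]=0xd5  [3]=0x24

69 d8 d5 24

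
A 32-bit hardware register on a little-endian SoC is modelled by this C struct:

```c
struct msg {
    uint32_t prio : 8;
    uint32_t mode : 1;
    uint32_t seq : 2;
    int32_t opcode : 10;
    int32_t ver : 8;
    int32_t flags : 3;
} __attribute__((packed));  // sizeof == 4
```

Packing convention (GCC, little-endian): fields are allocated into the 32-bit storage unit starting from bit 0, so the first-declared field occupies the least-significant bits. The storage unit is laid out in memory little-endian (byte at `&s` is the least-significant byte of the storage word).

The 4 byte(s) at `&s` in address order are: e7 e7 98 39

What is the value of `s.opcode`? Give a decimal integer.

[0]=0xe7 [1]=0xe7 [2]=0x98 [3]=0x39 (little-endian) → word 0x3998e7e7
prio:8 @ bit 0 → (0x3998e7e7>>0)&0xff = 0xe7
mode:1 @ bit 8 → (0x3998e7e7>>8)&0x1 = 0x1
seq:2 @ bit 9 → (0x3998e7e7>>9)&0x3 = 0x3
opcode:10 @ bit 11 → (0x3998e7e7>>11)&0x3ff = 0x31c  ←
ver:8 @ bit 21 → (0x3998e7e7>>21)&0xff = 0xcc
flags:3 @ bit 29 → (0x3998e7e7>>29)&0x7 = 0x1
opcode signed 10b, MSB=1: 796 - 1024 = -228

-228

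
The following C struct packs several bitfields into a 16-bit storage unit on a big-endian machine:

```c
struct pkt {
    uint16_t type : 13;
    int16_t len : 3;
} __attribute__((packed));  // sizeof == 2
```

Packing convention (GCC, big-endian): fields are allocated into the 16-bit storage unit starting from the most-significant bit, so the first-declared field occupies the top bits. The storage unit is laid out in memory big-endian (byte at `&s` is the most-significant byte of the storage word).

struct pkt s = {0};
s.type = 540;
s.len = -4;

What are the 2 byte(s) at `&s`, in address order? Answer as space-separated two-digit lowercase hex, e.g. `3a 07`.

[3+:13] type=540 & 0x1fff = 0x21c; word=0x10e0
[0+:3] len=-4 & 0x7 = 0x4; word=0x10e4
word = 0x10e4 → big-endian bytes:
  [0]=0x10  [1]=0xe4

10 e4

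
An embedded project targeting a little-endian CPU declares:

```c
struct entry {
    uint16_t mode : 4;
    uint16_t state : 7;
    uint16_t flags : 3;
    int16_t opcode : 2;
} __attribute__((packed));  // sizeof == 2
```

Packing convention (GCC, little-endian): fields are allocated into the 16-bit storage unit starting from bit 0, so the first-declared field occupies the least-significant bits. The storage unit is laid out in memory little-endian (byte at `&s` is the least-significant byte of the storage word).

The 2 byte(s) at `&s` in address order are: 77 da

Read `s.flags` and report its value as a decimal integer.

3

[0]=0x77 [1]=0xda (little-endian) → word 0xda77
mode [0+:4] = (word>>0) & 0xf = 7
state [4+:7] = (word>>4) & 0x7f = 39
flags [11+:3] = (word>>11) & 0x7 = 3  ←
opcode [14+:2] = (word>>14) & 0x3 = 3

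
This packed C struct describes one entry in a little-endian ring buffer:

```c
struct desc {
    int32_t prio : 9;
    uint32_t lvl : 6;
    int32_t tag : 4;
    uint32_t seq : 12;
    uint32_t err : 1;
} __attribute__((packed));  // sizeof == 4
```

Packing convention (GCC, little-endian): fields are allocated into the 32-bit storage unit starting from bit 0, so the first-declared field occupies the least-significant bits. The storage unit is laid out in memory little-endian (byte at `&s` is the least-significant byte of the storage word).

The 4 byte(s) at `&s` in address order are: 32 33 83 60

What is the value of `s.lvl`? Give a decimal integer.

[0]=0x32 [1]=0x33 [2]=0x83 [3]=0x60 (little-endian) → word 0x60833332
prio [0+:9] = (word>>0) & 0x1ff = 306
lvl [9+:6] = (word>>9) & 0x3f = 25  ←
tag [15+:4] = (word>>15) & 0xf = 6
seq [19+:12] = (word>>19) & 0xfff = 3088
err [31+:1] = (word>>31) & 0x1 = 0

25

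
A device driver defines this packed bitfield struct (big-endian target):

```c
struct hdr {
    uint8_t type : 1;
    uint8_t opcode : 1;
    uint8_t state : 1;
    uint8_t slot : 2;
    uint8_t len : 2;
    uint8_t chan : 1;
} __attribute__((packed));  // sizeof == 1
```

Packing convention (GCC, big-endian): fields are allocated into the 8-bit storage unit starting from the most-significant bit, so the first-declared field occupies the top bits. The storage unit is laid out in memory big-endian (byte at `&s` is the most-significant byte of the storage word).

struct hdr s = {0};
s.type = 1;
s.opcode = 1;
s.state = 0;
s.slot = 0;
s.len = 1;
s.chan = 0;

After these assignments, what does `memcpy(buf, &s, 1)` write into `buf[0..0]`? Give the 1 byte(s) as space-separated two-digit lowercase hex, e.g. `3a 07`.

c2

type:1 = 1 → 0x1 << 7 → word 0x80
opcode:1 = 1 → 0x1 << 6 → word 0xc0
state:1 = 0 → 0x0 << 5 → word 0xc0
slot:2 = 0 → 0x0 << 3 → word 0xc0
len:2 = 1 → 0x1 << 1 → word 0xc2
chan:1 = 0 → 0x0 << 0 → word 0xc2
word = 0xc2 → big-endian bytes:
  [0]=0xc2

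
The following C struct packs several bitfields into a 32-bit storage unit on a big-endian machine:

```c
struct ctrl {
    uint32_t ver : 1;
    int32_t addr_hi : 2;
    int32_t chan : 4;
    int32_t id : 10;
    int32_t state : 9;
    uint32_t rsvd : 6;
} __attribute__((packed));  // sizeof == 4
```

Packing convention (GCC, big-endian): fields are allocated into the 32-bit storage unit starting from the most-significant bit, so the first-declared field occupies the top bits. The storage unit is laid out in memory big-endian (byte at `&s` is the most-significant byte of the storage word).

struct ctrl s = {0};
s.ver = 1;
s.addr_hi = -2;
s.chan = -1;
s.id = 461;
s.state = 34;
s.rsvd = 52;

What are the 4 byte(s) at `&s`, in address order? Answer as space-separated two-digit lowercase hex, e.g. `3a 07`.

de e6 88 b4

[31+:1] ver=1 & 0x1 = 0x1; word=0x80000000
[29+:2] addr_hi=-2 & 0x3 = 0x2; word=0xc0000000
[25+:4] chan=-1 & 0xf = 0xf; word=0xde000000
[15+:10] id=461 & 0x3ff = 0x1cd; word=0xdee68000
[6+:9] state=34 & 0x1ff = 0x22; word=0xdee68880
[0+:6] rsvd=52 & 0x3f = 0x34; word=0xdee688b4
word = 0xdee688b4 → big-endian bytes:
  [0]=0xde  [1]=0xe6  [2]=0x88  [3]=0xb4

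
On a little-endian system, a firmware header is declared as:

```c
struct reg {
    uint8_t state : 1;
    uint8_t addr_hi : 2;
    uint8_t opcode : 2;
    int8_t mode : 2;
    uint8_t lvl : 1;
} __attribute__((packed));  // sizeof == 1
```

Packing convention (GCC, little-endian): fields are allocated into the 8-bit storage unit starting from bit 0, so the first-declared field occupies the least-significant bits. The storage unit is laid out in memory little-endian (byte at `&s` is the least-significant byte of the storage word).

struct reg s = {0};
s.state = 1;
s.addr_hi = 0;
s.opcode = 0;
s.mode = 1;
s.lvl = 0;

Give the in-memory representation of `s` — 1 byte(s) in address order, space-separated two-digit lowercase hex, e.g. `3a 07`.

state (1b) val=1 bits=0x1 at bit 0: 0x01
addr_hi (2b) val=0 bits=0x0 at bit 1: 0x01
opcode (2b) val=0 bits=0x0 at bit 3: 0x01
mode (2b) val=1 bits=0x1 at bit 5: 0x21
lvl (1b) val=0 bits=0x0 at bit 7: 0x21
word = 0x21 → little-endian bytes:
  [0]=0x21

21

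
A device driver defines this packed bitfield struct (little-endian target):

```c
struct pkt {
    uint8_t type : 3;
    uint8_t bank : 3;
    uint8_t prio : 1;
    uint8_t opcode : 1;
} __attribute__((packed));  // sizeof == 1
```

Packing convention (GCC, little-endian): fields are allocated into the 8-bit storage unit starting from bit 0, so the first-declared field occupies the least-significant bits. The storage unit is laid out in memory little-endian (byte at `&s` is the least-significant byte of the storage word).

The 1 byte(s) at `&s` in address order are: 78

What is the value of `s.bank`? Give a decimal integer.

[0]=0x78 (little-endian) → word 0x78
type [0+:3] = (word>>0) & 0x7 = 0
bank [3+:3] = (word>>3) & 0x7 = 7  ←
prio [6+:1] = (word>>6) & 0x1 = 1
opcode [7+:1] = (word>>7) & 0x1 = 0

7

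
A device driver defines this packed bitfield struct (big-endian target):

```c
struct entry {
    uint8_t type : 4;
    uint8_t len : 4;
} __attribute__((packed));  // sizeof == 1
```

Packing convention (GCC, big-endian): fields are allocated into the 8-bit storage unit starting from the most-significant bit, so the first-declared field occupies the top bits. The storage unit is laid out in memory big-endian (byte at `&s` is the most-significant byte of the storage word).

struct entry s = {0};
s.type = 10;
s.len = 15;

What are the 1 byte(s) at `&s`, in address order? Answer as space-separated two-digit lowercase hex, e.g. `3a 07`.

af

[4+:4] type=10 & 0xf = 0xa; word=0xa0
[0+:4] len=15 & 0xf = 0xf; word=0xaf
word = 0xaf → big-endian bytes:
  [0]=0xaf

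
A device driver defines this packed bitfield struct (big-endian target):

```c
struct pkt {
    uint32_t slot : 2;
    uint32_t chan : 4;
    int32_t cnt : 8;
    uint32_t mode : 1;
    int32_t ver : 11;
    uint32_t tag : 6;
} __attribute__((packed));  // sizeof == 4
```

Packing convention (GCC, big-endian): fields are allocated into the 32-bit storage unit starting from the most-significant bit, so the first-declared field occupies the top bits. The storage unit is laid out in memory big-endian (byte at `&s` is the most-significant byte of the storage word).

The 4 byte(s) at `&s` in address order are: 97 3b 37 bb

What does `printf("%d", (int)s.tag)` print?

[0]=0x97 [1]=0x3b [2]=0x37 [3]=0xbb (big-endian) → word 0x973b37bb
slot [30+:2] = (word>>30) & 0x3 = 2
chan [26+:4] = (word>>26) & 0xf = 5
cnt [18+:8] = (word>>18) & 0xff = 206
mode [17+:1] = (word>>17) & 0x1 = 1
ver [6+:11] = (word>>6) & 0x7ff = 1246
tag [0+:6] = (word>>0) & 0x3f = 59  ←

59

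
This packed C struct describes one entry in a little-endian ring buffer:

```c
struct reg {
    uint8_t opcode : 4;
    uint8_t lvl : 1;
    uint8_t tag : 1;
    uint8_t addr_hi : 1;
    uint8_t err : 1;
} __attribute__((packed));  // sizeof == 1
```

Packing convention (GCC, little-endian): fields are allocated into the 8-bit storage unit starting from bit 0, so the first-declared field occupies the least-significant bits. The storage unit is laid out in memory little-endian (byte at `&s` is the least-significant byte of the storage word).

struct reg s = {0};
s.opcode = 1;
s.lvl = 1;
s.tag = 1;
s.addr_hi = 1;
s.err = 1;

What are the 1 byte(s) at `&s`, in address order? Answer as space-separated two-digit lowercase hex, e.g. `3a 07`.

opcode:4 = 1 → 0x1 << 0 → word 0x01
lvl:1 = 1 → 0x1 << 4 → word 0x11
tag:1 = 1 → 0x1 << 5 → word 0x31
addr_hi:1 = 1 → 0x1 << 6 → word 0x71
err:1 = 1 → 0x1 << 7 → word 0xf1
word = 0xf1 → little-endian bytes:
  [0]=0xf1

f1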